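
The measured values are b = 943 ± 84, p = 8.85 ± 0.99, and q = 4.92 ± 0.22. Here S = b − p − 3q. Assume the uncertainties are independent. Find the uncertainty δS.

84.0

S is a linear combination, so absolute uncertainties add in quadrature:
  (δb)² = 7060;  (δp)² = 0.980;  (3·δq)² = 0.436
δS = √(7060) = 84.0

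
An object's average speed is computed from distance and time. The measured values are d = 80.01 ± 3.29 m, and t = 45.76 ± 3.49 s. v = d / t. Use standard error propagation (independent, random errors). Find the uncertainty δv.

v is a product of powers, so relative uncertainties combine in quadrature:
  (1·δd/d)² = (1×0.0411)² = 0.00169;  (-1·δt/t)² = (-1×0.0763)² = 0.00582
δv/v = √(0.00751) = 0.0866
v = 1.748 m/s, so δv = 0.0866 × 1.748 = 0.151 m/s.

0.151 m/s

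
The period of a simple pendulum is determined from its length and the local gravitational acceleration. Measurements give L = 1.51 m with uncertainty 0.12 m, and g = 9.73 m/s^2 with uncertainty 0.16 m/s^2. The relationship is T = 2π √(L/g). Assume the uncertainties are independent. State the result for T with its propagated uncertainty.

T is a product of powers, so relative uncertainties combine in quadrature:
  (½·δL/L)² = (0.5×0.0795)² = 0.00158;  (−½·δg/g)² = (-0.5×0.0164)² = 6.76e-05
δT/T = √(0.00165) = 0.0406
T = 2.48 s, so δT = 0.0406 × 2.48 = 0.100 s.

2.48 ± 0.100 s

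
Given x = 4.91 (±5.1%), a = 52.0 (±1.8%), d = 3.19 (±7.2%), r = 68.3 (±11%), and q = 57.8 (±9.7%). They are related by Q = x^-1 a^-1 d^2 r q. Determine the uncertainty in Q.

Relative error in a monomial: (δQ/Q)² = Σ (nᵢ · δxᵢ/xᵢ)².
  (-1·δx/x)² = (-1×0.0510)² = 0.00260;  (-1·δa/a)² = (-1×0.0180)² = 0.000324;  (2·δd/d)² = (2×0.0720)² = 0.0207;  (1·δr/r)² = (1×0.110)² = 0.0121;  (1·δq/q)² = (1×0.0970)² = 0.00941
δQ/Q = √(0.0452) = 0.213
Q = 157, so δQ = 0.213 × 157 = 33.4.

33.4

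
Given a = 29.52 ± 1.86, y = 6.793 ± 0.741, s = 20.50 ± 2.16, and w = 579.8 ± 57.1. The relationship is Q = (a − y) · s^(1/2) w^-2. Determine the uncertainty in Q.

6.8e-05

Let u = a − y = 22.73. δu = √(δa² + δy²) = √(3.46 + 0.549) = 2.00, so δu/u = 0.0881.
Q is then a monomial in u, s, w:
δQ/Q = √((δu/u)² + (½·δs/s)² + (-2·δw/w)²) = √(0.00776 + 0.00278 + 0.0388) = 0.222
Q = 0.0003061, so δQ = 0.222 × 0.0003061 = 6.8e-05.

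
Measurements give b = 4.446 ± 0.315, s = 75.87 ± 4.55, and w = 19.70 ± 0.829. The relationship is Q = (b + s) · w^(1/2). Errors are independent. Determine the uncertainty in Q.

Let u = b + s = 80.32. δu = √(δb² + δs²) = √(0.0992 + 20.7) = 4.56, so δu/u = 0.0568.
Q is then a monomial in u, w:
δQ/Q = √((δu/u)² + (½·δw/w)²) = √(0.00322 + 0.000443) = 0.0606
Q = 356.5, so δQ = 0.0606 × 356.5 = 21.6.

21.6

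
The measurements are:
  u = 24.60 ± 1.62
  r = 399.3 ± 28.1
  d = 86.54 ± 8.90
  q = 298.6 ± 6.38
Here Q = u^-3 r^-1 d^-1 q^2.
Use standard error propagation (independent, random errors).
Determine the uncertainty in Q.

Each factor contributes (exponent × relative error)² to (δQ/Q)²:
  (-3·δu/u)² = (-3×0.0659)² = 0.0390;  (-1·δr/r)² = (-1×0.0704)² = 0.00495;  (-1·δd/d)² = (-1×0.103)² = 0.0106;  (2·δq/q)² = (2×0.0214)² = 0.00183
δQ/Q = √(0.0564) = 0.237
Q = 0.0001733, so δQ = 0.237 × 0.0001733 = 4.12e-05.

4.12e-05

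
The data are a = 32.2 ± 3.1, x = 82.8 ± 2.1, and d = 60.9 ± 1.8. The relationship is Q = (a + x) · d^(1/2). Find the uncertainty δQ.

32.1

Let u = a + x = 115. δu = √(δa² + δx²) = √(9.61 + 4.41) = 3.74, so δu/u = 0.0326.
Q is then a monomial in u, d:
δQ/Q = √((δu/u)² + (½·δd/d)²) = √(0.00106 + 0.000218) = 0.0358
Q = 897, so δQ = 0.0358 × 897 = 32.1.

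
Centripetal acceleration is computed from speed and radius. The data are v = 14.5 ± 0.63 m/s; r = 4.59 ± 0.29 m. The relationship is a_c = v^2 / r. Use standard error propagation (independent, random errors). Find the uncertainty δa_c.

4.92 m/s^2

a_c is a product of powers, so relative uncertainties combine in quadrature:
  (2·δv/v)² = (2×0.0434)² = 0.00755;  (-1·δr/r)² = (-1×0.0632)² = 0.00399
δa_c/a_c = √(0.0115) = 0.107
a_c = 45.8 m/s^2, so δa_c = 0.107 × 45.8 = 4.92 m/s^2.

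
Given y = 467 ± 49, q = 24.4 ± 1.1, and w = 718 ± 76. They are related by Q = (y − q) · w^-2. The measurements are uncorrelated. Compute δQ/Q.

Let u = y − q = 443. δu = √(δy² + δq²) = √(2400 + 1.21) = 49.0, so δu/u = 0.111.
Q is then a monomial in u, w:
δQ/Q = √((δu/u)² + (-2·δw/w)²) = √(0.0123 + 0.0448) = 0.239

0.239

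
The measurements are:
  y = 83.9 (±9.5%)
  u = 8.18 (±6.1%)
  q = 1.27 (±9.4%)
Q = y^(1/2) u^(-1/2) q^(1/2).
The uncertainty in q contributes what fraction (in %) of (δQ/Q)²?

(δQ/Q)² = (½·δy/y)² + (−½·δu/u)² + (½·δq/q)²
  y term: (0.5×0.0950)² = 0.00226
  u term: (-0.5×0.0610)² = 0.000930
  q term: (0.5×0.0940)² = 0.00221
Total = 0.00540. Share from q = 0.00221/0.00540 = 0.409.

40.9%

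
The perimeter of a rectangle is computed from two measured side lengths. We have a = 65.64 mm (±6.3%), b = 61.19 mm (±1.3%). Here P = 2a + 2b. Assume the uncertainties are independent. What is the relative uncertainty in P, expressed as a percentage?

P is a linear combination, so absolute uncertainties add in quadrature:
  (2·δa)² = 68.4;  (2·δb)² = 2.53
δP = √(70.9) = 8.42 mm
P = 253.7 mm, so δP/P = 8.42/253.7 = 0.0332.

3.32%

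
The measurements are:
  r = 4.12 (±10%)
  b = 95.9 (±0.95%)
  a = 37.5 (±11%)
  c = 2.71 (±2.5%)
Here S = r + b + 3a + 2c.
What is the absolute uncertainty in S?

12.4

Absolute uncertainties add in quadrature for a linear combination:
  (δr)² = 0.170;  (δb)² = 0.830;  (3·δa)² = 153;  (2·δc)² = 0.0184
δS = √(154) = 12.4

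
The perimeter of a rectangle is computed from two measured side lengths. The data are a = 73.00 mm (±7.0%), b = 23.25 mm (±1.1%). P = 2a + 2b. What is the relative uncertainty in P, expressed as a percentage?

5.32%

Absolute uncertainties add in quadrature for a linear combination:
  (2·δa)² = 104;  (2·δb)² = 0.262
δP = √(105) = 10.2 mm
P = 192.5 mm, so δP/P = 10.2/192.5 = 0.0532.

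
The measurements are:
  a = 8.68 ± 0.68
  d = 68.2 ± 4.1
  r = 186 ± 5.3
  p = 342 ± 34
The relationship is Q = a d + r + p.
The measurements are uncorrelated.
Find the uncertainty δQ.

67.8

Let w = a·d = 592. δw/w = √((1·δa/a)² + (1·δd/d)²) = √(0.00614 + 0.00361) = 0.0987, so δw = 58.5.
Q = w + r + p: δQ = √(δw² + δr² + δp²) = √(3420 + 28.1 + 1160) = 67.8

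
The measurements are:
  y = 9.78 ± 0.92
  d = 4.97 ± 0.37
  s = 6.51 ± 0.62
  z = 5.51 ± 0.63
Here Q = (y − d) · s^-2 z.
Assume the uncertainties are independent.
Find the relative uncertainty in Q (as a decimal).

Let u = y − d = 4.81. δu = √(δy² + δd²) = √(0.846 + 0.137) = 0.992, so δu/u = 0.206.
Q is then a monomial in u, s, z:
δQ/Q = √((δu/u)² + (-2·δs/s)² + (1·δz/z)²) = √(0.0425 + 0.0363 + 0.0131) = 0.303

0.303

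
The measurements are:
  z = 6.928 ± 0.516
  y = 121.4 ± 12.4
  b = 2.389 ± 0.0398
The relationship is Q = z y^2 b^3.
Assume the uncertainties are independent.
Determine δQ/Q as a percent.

Products/powers → add relative errors in quadrature, weighted by exponent:
  (1·δz/z)² = (1×0.0745)² = 0.00555;  (2·δy/y)² = (2×0.102)² = 0.0417;  (3·δb/b)² = (3×0.0167)² = 0.00250
δQ/Q = √(0.0498) = 0.223

22.3%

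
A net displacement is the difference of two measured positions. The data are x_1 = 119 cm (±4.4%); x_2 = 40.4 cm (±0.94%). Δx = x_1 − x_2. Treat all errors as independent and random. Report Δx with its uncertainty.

For a sum/difference, combine absolute errors in quadrature:
  (δx_1)² = 27.4;  (δx_2)² = 0.144
δΔx = √(27.6) = 5.25 cm
Δx = 78.6 cm.

78.6 ± 5.25 cm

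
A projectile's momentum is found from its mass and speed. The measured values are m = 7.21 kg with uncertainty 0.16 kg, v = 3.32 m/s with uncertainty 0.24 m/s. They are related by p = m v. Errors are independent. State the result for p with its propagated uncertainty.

Each factor contributes (exponent × relative error)² to (δp/p)²:
  (1·δm/m)² = (1×0.0222)² = 0.000492;  (1·δv/v)² = (1×0.0723)² = 0.00523
δp/p = √(0.00572) = 0.0756
p = 23.9 kg·m/s, so δp = 0.0756 × 23.9 = 1.81 kg·m/s.

23.9 ± 1.81 kg·m/s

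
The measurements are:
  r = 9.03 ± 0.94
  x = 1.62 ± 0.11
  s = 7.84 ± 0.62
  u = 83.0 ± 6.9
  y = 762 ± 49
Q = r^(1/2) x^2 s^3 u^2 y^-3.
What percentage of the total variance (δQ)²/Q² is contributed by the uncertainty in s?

39.6%

(δQ/Q)² = (½·δr/r)² + (2·δx/x)² + (3·δs/s)² + (2·δu/u)² + (-3·δy/y)²
  r term: (0.5×0.104)² = 0.00271
  x term: (2×0.0679)² = 0.0184
  s term: (3×0.0791)² = 0.0563
  u term: (2×0.0831)² = 0.0276
  y term: (-3×0.0643)² = 0.0372
Total = 0.142. Share from s = 0.0563/0.142 = 0.396.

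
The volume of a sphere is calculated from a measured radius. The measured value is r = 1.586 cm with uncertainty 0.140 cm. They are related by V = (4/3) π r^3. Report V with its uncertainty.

16.71 ± 4.43 cm^3

V is a product of powers, so relative uncertainties combine in quadrature:
  (3·δr/r)² = (3×0.0883)² = 0.0701
δV/V = √(0.0701) = 0.265
V = 16.71 cm^3, so δV = 0.265 × 16.71 = 4.43 cm^3.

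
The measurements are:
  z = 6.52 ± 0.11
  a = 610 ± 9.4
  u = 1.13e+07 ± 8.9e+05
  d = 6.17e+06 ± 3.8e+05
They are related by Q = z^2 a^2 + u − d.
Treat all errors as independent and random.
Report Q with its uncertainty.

Let p = z^2·a^2 = 1.58e+07. δp/p = √((2·δz/z)² + (2·δa/a)²) = √(0.00114 + 0.000950) = 0.0457, so δp = 7.23e+05.
Q = p + u − d: δQ = √(δp² + δu² + δd²) = √(5.23e+11 + 7.92e+11 + 1.44e+11) = 1.21e+06
Q = 2.09e+07.

(2.09 ± 0.121) × 10^7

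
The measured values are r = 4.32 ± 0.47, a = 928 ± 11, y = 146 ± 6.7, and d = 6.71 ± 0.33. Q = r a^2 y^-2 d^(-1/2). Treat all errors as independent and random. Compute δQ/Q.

Relative error in a monomial: (δQ/Q)² = Σ (nᵢ · δxᵢ/xᵢ)².
  (1·δr/r)² = (1×0.109)² = 0.0118;  (2·δa/a)² = (2×0.0119)² = 0.000562;  (-2·δy/y)² = (-2×0.0459)² = 0.00842;  (−½·δd/d)² = (-0.5×0.0492)² = 0.000605
δQ/Q = √(0.0214) = 0.146

0.146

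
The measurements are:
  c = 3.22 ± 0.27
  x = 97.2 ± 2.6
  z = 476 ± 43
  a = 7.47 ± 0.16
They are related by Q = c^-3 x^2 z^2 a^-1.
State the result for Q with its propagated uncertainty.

Products/powers → add relative errors in quadrature, weighted by exponent:
  (-3·δc/c)² = (-3×0.0839)² = 0.0633;  (2·δx/x)² = (2×0.0267)² = 0.00286;  (2·δz/z)² = (2×0.0903)² = 0.0326;  (-1·δa/a)² = (-1×0.0214)² = 0.000459
δQ/Q = √(0.0992) = 0.315
Q = 8.58e+06, so δQ = 0.315 × 8.58e+06 = 2.7e+06.

(8.58 ± 2.70) × 10^6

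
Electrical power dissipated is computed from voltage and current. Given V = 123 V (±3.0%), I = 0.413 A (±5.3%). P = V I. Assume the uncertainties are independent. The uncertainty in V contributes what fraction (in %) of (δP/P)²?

(δP/P)² = (1·δV/V)² + (1·δI/I)²
  V term: (1×0.0300)² = 0.000900
  I term: (1×0.0530)² = 0.00281
Total = 0.00371. Share from V = 0.000900/0.00371 = 0.243.

24.3%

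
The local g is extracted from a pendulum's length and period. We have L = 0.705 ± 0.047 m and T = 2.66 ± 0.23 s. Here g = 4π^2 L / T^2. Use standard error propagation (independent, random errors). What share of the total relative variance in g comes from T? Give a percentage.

(δg/g)² = (1·δL/L)² + (-2·δT/T)²
  L term: (1×0.0667)² = 0.00444
  T term: (-2×0.0865)² = 0.0299
Total = 0.0344. Share from T = 0.0299/0.0344 = 0.871.

87.1%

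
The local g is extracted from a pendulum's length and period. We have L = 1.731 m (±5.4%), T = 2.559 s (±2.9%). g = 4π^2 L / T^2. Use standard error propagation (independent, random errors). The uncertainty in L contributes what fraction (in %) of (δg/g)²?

46.4%

(δg/g)² = (1·δL/L)² + (-2·δT/T)²
  L term: (1×0.0540)² = 0.00292
  T term: (-2×0.0290)² = 0.00336
Total = 0.00628. Share from L = 0.00292/0.00628 = 0.464.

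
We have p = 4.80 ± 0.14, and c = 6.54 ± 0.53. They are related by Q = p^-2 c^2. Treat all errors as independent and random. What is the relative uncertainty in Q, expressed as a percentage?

17.2%

Q is a product of powers, so relative uncertainties combine in quadrature:
  (-2·δp/p)² = (-2×0.0292)² = 0.00340;  (2·δc/c)² = (2×0.0810)² = 0.0263
δQ/Q = √(0.0297) = 0.172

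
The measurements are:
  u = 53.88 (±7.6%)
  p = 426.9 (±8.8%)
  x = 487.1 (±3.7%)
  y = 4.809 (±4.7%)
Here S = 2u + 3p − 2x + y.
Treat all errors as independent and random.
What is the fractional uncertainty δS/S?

S is a linear combination, so absolute uncertainties add in quadrature:
  (2·δu)² = 67.1;  (3·δp)² = 12700;  (2·δx)² = 1300;  (δy)² = 0.0511
δS = √(14100) = 119
S = 419.1, so δS/S = 119/419.1 = 0.283.

0.283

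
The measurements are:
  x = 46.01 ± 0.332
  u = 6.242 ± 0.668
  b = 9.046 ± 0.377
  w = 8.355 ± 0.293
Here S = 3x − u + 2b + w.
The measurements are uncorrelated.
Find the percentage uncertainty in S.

For a sum/difference, combine absolute errors in quadrature:
  (3·δx)² = 0.992;  (δu)² = 0.446;  (2·δb)² = 0.569;  (δw)² = 0.0858
δS = √(2.09) = 1.45
S = 158.2, so δS/S = 1.45/158.2 = 0.00914.

0.914%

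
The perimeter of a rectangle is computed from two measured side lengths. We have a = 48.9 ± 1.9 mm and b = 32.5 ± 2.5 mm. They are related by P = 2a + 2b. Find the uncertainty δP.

6.28 mm

Each term contributes (cᵢ δxᵢ)² to (δP)²:
  (2·δa)² = 14.4;  (2·δb)² = 25.0
δP = √(39.4) = 6.28 mm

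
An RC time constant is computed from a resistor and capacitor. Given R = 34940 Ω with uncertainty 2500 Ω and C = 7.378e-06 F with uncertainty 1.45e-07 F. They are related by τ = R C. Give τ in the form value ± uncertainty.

τ is a product of powers, so relative uncertainties combine in quadrature:
  (1·δR/R)² = (1×0.0716)² = 0.00512;  (1·δC/C)² = (1×0.0197)² = 0.000386
δτ/τ = √(0.00551) = 0.0742
τ = 0.2578 s, so δτ = 0.0742 × 0.2578 = 0.0191 s.

0.2578 ± 0.0191 s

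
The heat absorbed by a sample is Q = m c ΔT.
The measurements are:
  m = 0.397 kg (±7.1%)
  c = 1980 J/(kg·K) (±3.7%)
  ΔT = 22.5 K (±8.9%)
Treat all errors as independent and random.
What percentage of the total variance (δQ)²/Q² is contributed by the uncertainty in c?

(δQ/Q)² = (1·δm/m)² + (1·δc/c)² + (1·δΔT/ΔT)²
  m term: (1×0.0710)² = 0.00504
  c term: (1×0.0370)² = 0.00137
  ΔT term: (1×0.0890)² = 0.00792
Total = 0.0143. Share from c = 0.00137/0.0143 = 0.0955.

9.55%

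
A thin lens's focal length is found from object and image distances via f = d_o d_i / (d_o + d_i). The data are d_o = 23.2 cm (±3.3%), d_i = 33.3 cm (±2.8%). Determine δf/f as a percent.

∂f/∂d_o = (d_i/(d_o+d_i))² = 0.347;  ∂f/∂d_i = (d_o/(d_o+d_i))² = 0.169
δf = √((∂f/∂d_o · δd_o)² + (∂f/∂d_i · δd_i)²) = √(0.0707 + 0.0247) = 0.309 cm
f = 13.7 cm, so δf/f = 0.309/13.7 = 0.0226.

2.26%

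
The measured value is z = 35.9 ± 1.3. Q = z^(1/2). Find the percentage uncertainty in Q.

1.81%

For a monomial Q ∝ z^(1/2), fractional errors add in quadrature:
  (½·δz/z)² = (0.5×0.0362)² = 0.000328
δQ/Q = √(0.000328) = 0.0181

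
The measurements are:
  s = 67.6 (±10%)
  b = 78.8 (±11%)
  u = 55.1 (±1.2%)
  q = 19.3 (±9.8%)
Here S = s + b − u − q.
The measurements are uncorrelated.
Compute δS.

11.2

For a sum/difference, combine absolute errors in quadrature:
  (δs)² = 45.7;  (δb)² = 75.1;  (δu)² = 0.437;  (δq)² = 3.58
δS = √(125) = 11.2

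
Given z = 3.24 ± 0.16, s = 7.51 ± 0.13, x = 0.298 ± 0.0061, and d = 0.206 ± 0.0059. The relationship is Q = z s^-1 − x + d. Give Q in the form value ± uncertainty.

0.339 ± 0.0241

Let p = z·s^-1 = 0.431. δp/p = √((1·δz/z)² + (-1·δs/s)²) = √(0.00244 + 0.000300) = 0.0523, so δp = 0.0226.
Q = p − x + d: δQ = √(δp² + δx² + δd²) = √(0.000510 + 3.72e-05 + 3.48e-05) = 0.0241
Q = 0.339.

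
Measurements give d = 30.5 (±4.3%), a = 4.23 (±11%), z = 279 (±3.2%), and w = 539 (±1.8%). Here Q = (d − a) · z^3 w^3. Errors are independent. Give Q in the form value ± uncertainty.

(8.93 ± 1.09) × 10^16

Let u = d − a = 26.3. δu = √(δd² + δa²) = √(1.72 + 0.217) = 1.39, so δu/u = 0.0530.
Q is then a monomial in u, z, w:
δQ/Q = √((δu/u)² + (3·δz/z)² + (3·δw/w)²) = √(0.00281 + 0.00922 + 0.00292) = 0.122
Q = 8.93e+16, so δQ = 0.122 × 8.93e+16 = 1.09e+16.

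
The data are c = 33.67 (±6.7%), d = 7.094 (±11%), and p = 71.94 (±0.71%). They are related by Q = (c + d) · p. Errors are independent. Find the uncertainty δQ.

173

Let u = c + d = 40.76. δu = √(δc² + δd²) = √(5.09 + 0.609) = 2.39, so δu/u = 0.0586.
Q is then a monomial in u, p:
δQ/Q = √((δu/u)² + (1·δp/p)²) = √(0.00343 + 5.04e-05) = 0.0590
Q = 2933, so δQ = 0.0590 × 2933 = 173.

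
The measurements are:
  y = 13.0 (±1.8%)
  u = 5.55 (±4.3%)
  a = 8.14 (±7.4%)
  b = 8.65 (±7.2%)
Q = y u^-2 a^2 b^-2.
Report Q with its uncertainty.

0.374 ± 0.0839

Since Q is a product/quotient, work with relative uncertainties:
  (1·δy/y)² = (1×0.0180)² = 0.000324;  (-2·δu/u)² = (-2×0.0430)² = 0.00740;  (2·δa/a)² = (2×0.0740)² = 0.0219;  (-2·δb/b)² = (-2×0.0720)² = 0.0207
δQ/Q = √(0.0504) = 0.224
Q = 0.374, so δQ = 0.224 × 0.374 = 0.0839.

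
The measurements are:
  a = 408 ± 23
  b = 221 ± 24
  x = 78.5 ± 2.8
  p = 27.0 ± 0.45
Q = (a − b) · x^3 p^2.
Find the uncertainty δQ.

Let u = a − b = 187. δu = √(δa² + δb²) = √(529 + 576) = 33.2, so δu/u = 0.178.
Q is then a monomial in u, x, p:
δQ/Q = √((δu/u)² + (3·δx/x)² + (2·δp/p)²) = √(0.0316 + 0.0115 + 0.00111) = 0.210
Q = 6.59e+10, so δQ = 0.210 × 6.59e+10 = 1.39e+10.

1.39e+10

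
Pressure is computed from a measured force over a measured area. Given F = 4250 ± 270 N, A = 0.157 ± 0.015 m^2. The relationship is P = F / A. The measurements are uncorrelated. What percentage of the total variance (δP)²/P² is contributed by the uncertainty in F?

30.7%

(δP/P)² = (1·δF/F)² + (-1·δA/A)²
  F term: (1×0.0635)² = 0.00404
  A term: (-1×0.0955)² = 0.00913
Total = 0.0132. Share from F = 0.00404/0.0132 = 0.307.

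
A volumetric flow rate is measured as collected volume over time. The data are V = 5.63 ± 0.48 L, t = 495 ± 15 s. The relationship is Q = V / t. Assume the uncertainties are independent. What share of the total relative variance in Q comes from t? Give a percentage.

(δQ/Q)² = (1·δV/V)² + (-1·δt/t)²
  V term: (1×0.0853)² = 0.00727
  t term: (-1×0.0303)² = 0.000918
Total = 0.00819. Share from t = 0.000918/0.00819 = 0.112.

11.2%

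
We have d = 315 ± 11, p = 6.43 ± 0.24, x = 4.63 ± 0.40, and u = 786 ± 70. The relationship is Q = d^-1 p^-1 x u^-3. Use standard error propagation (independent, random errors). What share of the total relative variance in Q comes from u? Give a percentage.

87.6%

(δQ/Q)² = (-1·δd/d)² + (-1·δp/p)² + (1·δx/x)² + (-3·δu/u)²
  d term: (-1×0.0349)² = 0.00122
  p term: (-1×0.0373)² = 0.00139
  x term: (1×0.0864)² = 0.00746
  u term: (-3×0.0891)² = 0.0714
Total = 0.0815. Share from u = 0.0714/0.0815 = 0.876.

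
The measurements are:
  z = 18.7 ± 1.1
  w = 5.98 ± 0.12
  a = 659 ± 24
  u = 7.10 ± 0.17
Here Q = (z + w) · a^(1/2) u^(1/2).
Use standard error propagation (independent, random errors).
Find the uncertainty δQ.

Let h = z + w = 24.7. δh = √(δz² + δw²) = √(1.21 + 0.0144) = 1.11, so δh/h = 0.0448.
Q is then a monomial in h, a, u:
δQ/Q = √((δh/h)² + (½·δa/a)² + (½·δu/u)²) = √(0.00201 + 0.000332 + 0.000143) = 0.0499
Q = 1690, so δQ = 0.0499 × 1690 = 84.2.

84.2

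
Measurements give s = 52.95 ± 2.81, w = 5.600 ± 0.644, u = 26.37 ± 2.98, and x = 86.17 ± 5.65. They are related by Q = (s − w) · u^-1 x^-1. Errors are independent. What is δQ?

Let h = s − w = 47.35. δh = √(δs² + δw²) = √(7.90 + 0.415) = 2.88, so δh/h = 0.0609.
Q is then a monomial in h, u, x:
δQ/Q = √((δh/h)² + (-1·δu/u)² + (-1·δx/x)²) = √(0.00371 + 0.0128 + 0.00430) = 0.144
Q = 0.02084, so δQ = 0.144 × 0.02084 = 0.00300.

0.00300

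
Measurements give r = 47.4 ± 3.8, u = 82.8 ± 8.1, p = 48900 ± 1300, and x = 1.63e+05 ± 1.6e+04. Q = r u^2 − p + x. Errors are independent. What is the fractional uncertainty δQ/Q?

Let w = r·u^2 = 3.25e+05. δw/w = √((1·δr/r)² + (2·δu/u)²) = √(0.00643 + 0.0383) = 0.211, so δw = 68700.
Q = w − p + x: δQ = √(δw² + δp² + δx²) = √(4.72e+09 + 1.69e+06 + 2.56e+08) = 70600
Q = 4.39e+05, so δQ/Q = 70600/4.39e+05 = 0.161.

0.161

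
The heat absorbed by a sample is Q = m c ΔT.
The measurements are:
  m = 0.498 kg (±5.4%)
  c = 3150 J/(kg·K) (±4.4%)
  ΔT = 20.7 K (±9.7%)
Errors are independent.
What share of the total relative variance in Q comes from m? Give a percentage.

(δQ/Q)² = (1·δm/m)² + (1·δc/c)² + (1·δΔT/ΔT)²
  m term: (1×0.0540)² = 0.00292
  c term: (1×0.0440)² = 0.00194
  ΔT term: (1×0.0970)² = 0.00941
Total = 0.0143. Share from m = 0.00292/0.0143 = 0.204.

20.4%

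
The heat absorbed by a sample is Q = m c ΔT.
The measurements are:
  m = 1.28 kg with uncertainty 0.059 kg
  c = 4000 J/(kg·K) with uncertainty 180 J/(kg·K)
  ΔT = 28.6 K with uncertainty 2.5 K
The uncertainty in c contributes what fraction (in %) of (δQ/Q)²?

17.2%

(δQ/Q)² = (1·δm/m)² + (1·δc/c)² + (1·δΔT/ΔT)²
  m term: (1×0.0461)² = 0.00212
  c term: (1×0.0450)² = 0.00202
  ΔT term: (1×0.0874)² = 0.00764
Total = 0.0118. Share from c = 0.00202/0.0118 = 0.172.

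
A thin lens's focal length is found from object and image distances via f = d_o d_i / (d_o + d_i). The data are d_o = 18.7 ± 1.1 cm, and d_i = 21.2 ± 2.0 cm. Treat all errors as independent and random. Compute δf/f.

∂f/∂d_o = (d_i/(d_o+d_i))² = 0.282;  ∂f/∂d_i = (d_o/(d_o+d_i))² = 0.220
δf = √((∂f/∂d_o · δd_o)² + (∂f/∂d_i · δd_i)²) = √(0.0964 + 0.193) = 0.538 cm
f = 9.94 cm, so δf/f = 0.538/9.94 = 0.0541.

0.0541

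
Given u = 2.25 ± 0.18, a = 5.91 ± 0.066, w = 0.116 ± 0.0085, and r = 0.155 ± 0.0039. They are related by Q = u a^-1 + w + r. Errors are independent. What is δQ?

Let p = u·a^-1 = 0.381. δp/p = √((1·δu/u)² + (-1·δa/a)²) = √(0.00640 + 0.000125) = 0.0808, so δp = 0.0308.
Q = p + w + r: δQ = √(δp² + δw² + δr²) = √(0.000946 + 7.23e-05 + 1.52e-05) = 0.0321

0.0321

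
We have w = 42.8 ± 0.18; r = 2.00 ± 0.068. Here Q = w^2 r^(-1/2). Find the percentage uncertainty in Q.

For a monomial Q ∝ w^2, r^(-1/2), fractional errors add in quadrature:
  (2·δw/w)² = (2×0.00421)² = 7.07e-05;  (−½·δr/r)² = (-0.5×0.0340)² = 0.000289
δQ/Q = √(0.000360) = 0.0190

1.90%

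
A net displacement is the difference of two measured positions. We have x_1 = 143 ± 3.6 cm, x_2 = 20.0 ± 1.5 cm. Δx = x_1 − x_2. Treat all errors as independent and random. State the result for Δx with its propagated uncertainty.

Δx is a linear combination, so absolute uncertainties add in quadrature:
  (δx_1)² = 13.0;  (δx_2)² = 2.25
δΔx = √(15.2) = 3.90 cm
Δx = 123 cm.

123 ± 3.90 cm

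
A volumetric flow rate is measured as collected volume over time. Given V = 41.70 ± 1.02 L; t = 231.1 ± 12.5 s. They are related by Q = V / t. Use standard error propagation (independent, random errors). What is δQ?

Q is a product of powers, so relative uncertainties combine in quadrature:
  (1·δV/V)² = (1×0.0245)² = 0.000598;  (-1·δt/t)² = (-1×0.0541)² = 0.00293
δQ/Q = √(0.00352) = 0.0594
Q = 0.1804 L/s, so δQ = 0.0594 × 0.1804 = 0.0107 L/s.

0.0107 L/s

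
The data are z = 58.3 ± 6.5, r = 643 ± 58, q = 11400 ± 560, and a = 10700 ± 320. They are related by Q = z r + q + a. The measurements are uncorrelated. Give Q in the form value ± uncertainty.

59600 ± 5410

Let p = z·r = 37500. δp/p = √((1·δz/z)² + (1·δr/r)²) = √(0.0124 + 0.00814) = 0.143, so δp = 5380.
Q = p + q + a: δQ = √(δp² + δq² + δa²) = √(2.89e+07 + 3.14e+05 + 1.02e+05) = 5410
Q = 59600.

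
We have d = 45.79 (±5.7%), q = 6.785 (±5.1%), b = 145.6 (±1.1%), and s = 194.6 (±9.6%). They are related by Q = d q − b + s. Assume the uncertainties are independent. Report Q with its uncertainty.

Let p = d·q = 310.7. δp/p = √((1·δd/d)² + (1·δq/q)²) = √(0.00325 + 0.00260) = 0.0765, so δp = 23.8.
Q = p − b + s: δQ = √(δp² + δb² + δs²) = √(565 + 2.57 + 349) = 30.3
Q = 359.7.

359.7 ± 30.3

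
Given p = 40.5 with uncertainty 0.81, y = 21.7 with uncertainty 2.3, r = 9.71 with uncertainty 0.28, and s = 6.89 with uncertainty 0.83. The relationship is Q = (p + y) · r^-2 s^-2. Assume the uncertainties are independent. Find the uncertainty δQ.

0.00349

Let u = p + y = 62.2. δu = √(δp² + δy²) = √(0.656 + 5.29) = 2.44, so δu/u = 0.0392.
Q is then a monomial in u, r, s:
δQ/Q = √((δu/u)² + (-2·δr/r)² + (-2·δs/s)²) = √(0.00154 + 0.00333 + 0.0580) = 0.251
Q = 0.0139, so δQ = 0.251 × 0.0139 = 0.00349.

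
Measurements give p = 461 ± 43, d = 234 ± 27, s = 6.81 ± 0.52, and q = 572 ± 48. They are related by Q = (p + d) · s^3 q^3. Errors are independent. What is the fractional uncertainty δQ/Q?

Let u = p + d = 695. δu = √(δp² + δd²) = √(1850 + 729) = 50.8, so δu/u = 0.0731.
Q is then a monomial in u, s, q:
δQ/Q = √((δu/u)² + (3·δs/s)² + (3·δq/q)²) = √(0.00534 + 0.0525 + 0.0634) = 0.348

0.348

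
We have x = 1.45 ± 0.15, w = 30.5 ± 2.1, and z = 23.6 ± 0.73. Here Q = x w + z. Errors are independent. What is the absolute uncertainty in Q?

5.54

Let p = x·w = 44.2. δp/p = √((1·δx/x)² + (1·δw/w)²) = √(0.0107 + 0.00474) = 0.124, so δp = 5.50.
Q = p + z: δQ = √(δp² + δz²) = √(30.2 + 0.533) = 5.54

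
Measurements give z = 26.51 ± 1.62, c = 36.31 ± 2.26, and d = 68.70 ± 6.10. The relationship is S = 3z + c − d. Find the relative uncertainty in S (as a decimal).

Absolute uncertainties add in quadrature for a linear combination:
  (3·δz)² = 23.6;  (δc)² = 5.11;  (δd)² = 37.2
δS = √(65.9) = 8.12
S = 47.14, so δS/S = 8.12/47.14 = 0.172.

0.172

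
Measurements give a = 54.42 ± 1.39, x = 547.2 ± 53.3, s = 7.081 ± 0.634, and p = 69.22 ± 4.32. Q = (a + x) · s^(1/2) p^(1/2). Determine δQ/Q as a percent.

10.4%

Let u = a + x = 601.6. δu = √(δa² + δx²) = √(1.93 + 2840) = 53.3, so δu/u = 0.0886.
Q is then a monomial in u, s, p:
δQ/Q = √((δu/u)² + (½·δs/s)² + (½·δp/p)²) = √(0.00785 + 0.00200 + 0.000974) = 0.104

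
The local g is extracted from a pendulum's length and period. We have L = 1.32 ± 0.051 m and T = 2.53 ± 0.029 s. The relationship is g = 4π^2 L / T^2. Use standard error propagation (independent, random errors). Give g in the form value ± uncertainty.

8.14 ± 0.366 m/s^2

Each factor contributes (exponent × relative error)² to (δg/g)²:
  (1·δL/L)² = (1×0.0386)² = 0.00149;  (-2·δT/T)² = (-2×0.0115)² = 0.000526
δg/g = √(0.00202) = 0.0449
g = 8.14 m/s^2, so δg = 0.0449 × 8.14 = 0.366 m/s^2.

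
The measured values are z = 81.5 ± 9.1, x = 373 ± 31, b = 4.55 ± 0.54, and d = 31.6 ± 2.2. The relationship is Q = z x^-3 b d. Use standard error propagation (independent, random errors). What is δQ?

6.91e-05

Q is a product of powers, so relative uncertainties combine in quadrature:
  (1·δz/z)² = (1×0.112)² = 0.0125;  (-3·δx/x)² = (-3×0.0831)² = 0.0622;  (1·δb/b)² = (1×0.119)² = 0.0141;  (1·δd/d)² = (1×0.0696)² = 0.00485
δQ/Q = √(0.0936) = 0.306
Q = 0.000226, so δQ = 0.306 × 0.000226 = 6.91e-05.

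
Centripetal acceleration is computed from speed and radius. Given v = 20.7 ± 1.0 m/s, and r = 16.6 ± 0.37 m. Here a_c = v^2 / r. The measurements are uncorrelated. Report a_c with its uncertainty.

25.8 ± 2.56 m/s^2

For a monomial a_c ∝ v^2, r^-1, fractional errors add in quadrature:
  (2·δv/v)² = (2×0.0483)² = 0.00934;  (-1·δr/r)² = (-1×0.0223)² = 0.000497
δa_c/a_c = √(0.00983) = 0.0992
a_c = 25.8 m/s^2, so δa_c = 0.0992 × 25.8 = 2.56 m/s^2.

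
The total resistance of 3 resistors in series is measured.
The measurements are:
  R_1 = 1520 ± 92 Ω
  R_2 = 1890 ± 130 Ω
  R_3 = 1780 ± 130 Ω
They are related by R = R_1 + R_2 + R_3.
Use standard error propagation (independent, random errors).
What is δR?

R is a linear combination, so absolute uncertainties add in quadrature:
  (δR_1)² = 8460;  (δR_2)² = 16900;  (δR_3)² = 16900
δR = √(42300) = 206 Ω

206 Ω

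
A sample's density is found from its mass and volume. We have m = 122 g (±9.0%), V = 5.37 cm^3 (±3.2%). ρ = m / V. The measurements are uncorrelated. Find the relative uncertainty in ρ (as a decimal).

0.0955

Each factor contributes (exponent × relative error)² to (δρ/ρ)²:
  (1·δm/m)² = (1×0.0900)² = 0.00810;  (-1·δV/V)² = (-1×0.0320)² = 0.00102
δρ/ρ = √(0.00912) = 0.0955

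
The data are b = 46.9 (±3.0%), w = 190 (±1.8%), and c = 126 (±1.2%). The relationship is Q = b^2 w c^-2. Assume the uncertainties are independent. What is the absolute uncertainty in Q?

1.77

Q is a product of powers, so relative uncertainties combine in quadrature:
  (2·δb/b)² = (2×0.0300)² = 0.00360;  (1·δw/w)² = (1×0.0180)² = 0.000324;  (-2·δc/c)² = (-2×0.0120)² = 0.000576
δQ/Q = √(0.00450) = 0.0671
Q = 26.3, so δQ = 0.0671 × 26.3 = 1.77.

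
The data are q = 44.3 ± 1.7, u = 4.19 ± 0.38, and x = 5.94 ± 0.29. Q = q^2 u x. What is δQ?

6270

Since Q is a product/quotient, work with relative uncertainties:
  (2·δq/q)² = (2×0.0384)² = 0.00589;  (1·δu/u)² = (1×0.0907)² = 0.00823;  (1·δx/x)² = (1×0.0488)² = 0.00238
δQ/Q = √(0.0165) = 0.128
Q = 48800, so δQ = 0.128 × 48800 = 6270.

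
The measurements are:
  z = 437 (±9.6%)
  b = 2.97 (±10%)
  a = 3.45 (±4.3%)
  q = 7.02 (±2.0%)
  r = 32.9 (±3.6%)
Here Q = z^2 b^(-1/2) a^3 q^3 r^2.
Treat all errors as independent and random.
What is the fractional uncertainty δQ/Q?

Each factor contributes (exponent × relative error)² to (δQ/Q)²:
  (2·δz/z)² = (2×0.0960)² = 0.0369;  (−½·δb/b)² = (-0.5×0.100)² = 0.00250;  (3·δa/a)² = (3×0.0430)² = 0.0166;  (3·δq/q)² = (3×0.0200)² = 0.00360;  (2·δr/r)² = (2×0.0360)² = 0.00518
δQ/Q = √(0.0648) = 0.255

0.255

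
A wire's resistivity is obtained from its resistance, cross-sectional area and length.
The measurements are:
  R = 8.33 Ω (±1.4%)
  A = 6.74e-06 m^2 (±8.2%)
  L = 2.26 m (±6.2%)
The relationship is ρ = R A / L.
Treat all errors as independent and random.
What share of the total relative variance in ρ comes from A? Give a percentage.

(δρ/ρ)² = (1·δR/R)² + (1·δA/A)² + (-1·δL/L)²
  R term: (1×0.0140)² = 0.000196
  A term: (1×0.0820)² = 0.00672
  L term: (-1×0.0620)² = 0.00384
Total = 0.0108. Share from A = 0.00672/0.0108 = 0.625.

62.5%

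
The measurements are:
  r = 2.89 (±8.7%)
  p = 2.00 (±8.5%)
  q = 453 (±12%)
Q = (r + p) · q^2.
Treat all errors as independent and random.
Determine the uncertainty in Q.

2.49e+05

Let u = r + p = 4.89. δu = √(δr² + δp²) = √(0.0632 + 0.0289) = 0.304, so δu/u = 0.0621.
Q is then a monomial in u, q:
δQ/Q = √((δu/u)² + (2·δq/q)²) = √(0.00385 + 0.0576) = 0.248
Q = 1e+06, so δQ = 0.248 × 1e+06 = 2.49e+05.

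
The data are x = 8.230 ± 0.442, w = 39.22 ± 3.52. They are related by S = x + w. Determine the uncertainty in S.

For a sum/difference, combine absolute errors in quadrature:
  (δx)² = 0.195;  (δw)² = 12.4
δS = √(12.6) = 3.55

3.55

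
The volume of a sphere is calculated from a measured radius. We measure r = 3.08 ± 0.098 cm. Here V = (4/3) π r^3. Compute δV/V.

Products/powers → add relative errors in quadrature, weighted by exponent:
  (3·δr/r)² = (3×0.0318)² = 0.00911
δV/V = √(0.00911) = 0.0955

0.0955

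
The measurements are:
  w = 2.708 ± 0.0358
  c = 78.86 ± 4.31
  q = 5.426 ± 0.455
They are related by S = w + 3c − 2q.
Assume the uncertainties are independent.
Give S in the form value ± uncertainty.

228.4 ± 13.0

Sums and differences: (δS)² = Σ (cᵢ δxᵢ)².
  (δw)² = 0.00128;  (3·δc)² = 167;  (2·δq)² = 0.828
δS = √(168) = 13.0
S = 228.4.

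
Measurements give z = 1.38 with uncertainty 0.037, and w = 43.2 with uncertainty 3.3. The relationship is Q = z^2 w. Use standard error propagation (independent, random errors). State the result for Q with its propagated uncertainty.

82.3 ± 7.68

Q is a product of powers, so relative uncertainties combine in quadrature:
  (2·δz/z)² = (2×0.0268)² = 0.00288;  (1·δw/w)² = (1×0.0764)² = 0.00584
δQ/Q = √(0.00871) = 0.0933
Q = 82.3, so δQ = 0.0933 × 82.3 = 7.68.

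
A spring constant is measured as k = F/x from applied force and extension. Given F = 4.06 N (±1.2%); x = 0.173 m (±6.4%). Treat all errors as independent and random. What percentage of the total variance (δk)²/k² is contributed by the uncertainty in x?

(δk/k)² = (1·δF/F)² + (-1·δx/x)²
  F term: (1×0.0120)² = 0.000144
  x term: (-1×0.0640)² = 0.00410
Total = 0.00424. Share from x = 0.00410/0.00424 = 0.966.

96.6%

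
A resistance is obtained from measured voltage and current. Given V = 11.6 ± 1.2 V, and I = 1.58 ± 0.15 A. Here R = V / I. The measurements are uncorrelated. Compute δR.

1.03 Ω

Relative error in a monomial: (δR/R)² = Σ (nᵢ · δxᵢ/xᵢ)².
  (1·δV/V)² = (1×0.103)² = 0.0107;  (-1·δI/I)² = (-1×0.0949)² = 0.00901
δR/R = √(0.0197) = 0.140
R = 7.34 Ω, so δR = 0.140 × 7.34 = 1.03 Ω.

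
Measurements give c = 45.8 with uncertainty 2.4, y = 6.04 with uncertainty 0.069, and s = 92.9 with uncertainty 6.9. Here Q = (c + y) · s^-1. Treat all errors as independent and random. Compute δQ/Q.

Let u = c + y = 51.8. δu = √(δc² + δy²) = √(5.76 + 0.00476) = 2.40, so δu/u = 0.0463.
Q is then a monomial in u, s:
δQ/Q = √((δu/u)² + (-1·δs/s)²) = √(0.00215 + 0.00552) = 0.0875

0.0875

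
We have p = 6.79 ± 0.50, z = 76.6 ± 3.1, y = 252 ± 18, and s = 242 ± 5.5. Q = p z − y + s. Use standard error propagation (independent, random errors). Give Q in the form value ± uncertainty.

510 ± 47.6

Let w = p·z = 520. δw/w = √((1·δp/p)² + (1·δz/z)²) = √(0.00542 + 0.00164) = 0.0840, so δw = 43.7.
Q = w − y + s: δQ = √(δw² + δy² + δs²) = √(1910 + 324 + 30.2) = 47.6
Q = 510.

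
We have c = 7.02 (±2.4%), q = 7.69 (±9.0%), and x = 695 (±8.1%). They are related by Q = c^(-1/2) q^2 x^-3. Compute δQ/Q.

0.303

For a monomial Q ∝ c^(-1/2), q^2, x^-3, fractional errors add in quadrature:
  (−½·δc/c)² = (-0.5×0.0240)² = 0.000144;  (2·δq/q)² = (2×0.0900)² = 0.0324;  (-3·δx/x)² = (-3×0.0810)² = 0.0590
δQ/Q = √(0.0916) = 0.303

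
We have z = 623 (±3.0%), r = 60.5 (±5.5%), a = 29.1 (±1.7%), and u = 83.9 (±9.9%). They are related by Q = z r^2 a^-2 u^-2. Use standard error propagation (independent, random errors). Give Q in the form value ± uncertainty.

For a monomial Q ∝ z, r^2, a^-2, u^-2, fractional errors add in quadrature:
  (1·δz/z)² = (1×0.0300)² = 0.000900;  (2·δr/r)² = (2×0.0550)² = 0.0121;  (-2·δa/a)² = (-2×0.0170)² = 0.00116;  (-2·δu/u)² = (-2×0.0990)² = 0.0392
δQ/Q = √(0.0534) = 0.231
Q = 0.383, so δQ = 0.231 × 0.383 = 0.0884.

0.383 ± 0.0884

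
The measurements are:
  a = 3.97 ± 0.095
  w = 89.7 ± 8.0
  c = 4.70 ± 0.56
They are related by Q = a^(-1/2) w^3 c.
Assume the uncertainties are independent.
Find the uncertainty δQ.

4.99e+05

For a monomial Q ∝ a^(-1/2), w^3, c, fractional errors add in quadrature:
  (−½·δa/a)² = (-0.5×0.0239)² = 0.000143;  (3·δw/w)² = (3×0.0892)² = 0.0716;  (1·δc/c)² = (1×0.119)² = 0.0142
δQ/Q = √(0.0859) = 0.293
Q = 1.7e+06, so δQ = 0.293 × 1.7e+06 = 4.99e+05.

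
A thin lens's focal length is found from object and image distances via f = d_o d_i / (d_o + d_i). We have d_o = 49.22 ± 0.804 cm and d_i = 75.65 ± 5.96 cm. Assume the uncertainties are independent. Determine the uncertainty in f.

∂f/∂d_o = (d_i/(d_o+d_i))² = 0.367;  ∂f/∂d_i = (d_o/(d_o+d_i))² = 0.155
δf = √((∂f/∂d_o · δd_o)² + (∂f/∂d_i · δd_i)²) = √(0.0871 + 0.857) = 0.972 cm

0.972 cm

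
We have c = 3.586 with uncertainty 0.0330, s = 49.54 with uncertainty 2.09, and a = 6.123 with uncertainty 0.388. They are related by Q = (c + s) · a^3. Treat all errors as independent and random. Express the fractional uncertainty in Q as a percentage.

19.4%

Let u = c + s = 53.13. δu = √(δc² + δs²) = √(0.00109 + 4.37) = 2.09, so δu/u = 0.0393.
Q is then a monomial in u, a:
δQ/Q = √((δu/u)² + (3·δa/a)²) = √(0.00155 + 0.0361) = 0.194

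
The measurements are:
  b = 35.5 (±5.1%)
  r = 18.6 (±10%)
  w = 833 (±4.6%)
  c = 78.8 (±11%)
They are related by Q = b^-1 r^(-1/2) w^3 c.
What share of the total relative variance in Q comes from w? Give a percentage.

52.5%

(δQ/Q)² = (-1·δb/b)² + (−½·δr/r)² + (3·δw/w)² + (1·δc/c)²
  b term: (-1×0.0510)² = 0.00260
  r term: (-0.5×0.100)² = 0.00250
  w term: (3×0.0460)² = 0.0190
  c term: (1×0.110)² = 0.0121
Total = 0.0362. Share from w = 0.0190/0.0362 = 0.525.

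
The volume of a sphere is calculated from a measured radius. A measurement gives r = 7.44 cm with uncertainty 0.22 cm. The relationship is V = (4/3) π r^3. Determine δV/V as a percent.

For a monomial V ∝ r^3, fractional errors add in quadrature:
  (3·δr/r)² = (3×0.0296)² = 0.00787
δV/V = √(0.00787) = 0.0887

8.87%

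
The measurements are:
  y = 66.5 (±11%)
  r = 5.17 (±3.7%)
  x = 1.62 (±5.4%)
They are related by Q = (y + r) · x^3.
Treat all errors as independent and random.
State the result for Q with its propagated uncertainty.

Let u = y + r = 71.7. δu = √(δy² + δr²) = √(53.5 + 0.0366) = 7.32, so δu/u = 0.102.
Q is then a monomial in u, x:
δQ/Q = √((δu/u)² + (3·δx/x)²) = √(0.0104 + 0.0262) = 0.191
Q = 305, so δQ = 0.191 × 305 = 58.3.

305 ± 58.3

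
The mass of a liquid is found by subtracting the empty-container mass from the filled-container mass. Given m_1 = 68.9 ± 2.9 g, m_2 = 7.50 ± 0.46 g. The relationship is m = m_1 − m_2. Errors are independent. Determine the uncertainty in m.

2.94 g

m is a linear combination, so absolute uncertainties add in quadrature:
  (δm_1)² = 8.41;  (δm_2)² = 0.212
δm = √(8.62) = 2.94 g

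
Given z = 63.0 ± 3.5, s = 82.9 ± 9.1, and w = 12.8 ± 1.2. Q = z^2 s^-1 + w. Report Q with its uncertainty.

60.7 ± 7.57

Let p = z^2·s^-1 = 47.9. δp/p = √((2·δz/z)² + (-1·δs/s)²) = √(0.0123 + 0.0120) = 0.156, so δp = 7.48.
Q = p + w: δQ = √(δp² + δw²) = √(55.9 + 1.44) = 7.57
Q = 60.7.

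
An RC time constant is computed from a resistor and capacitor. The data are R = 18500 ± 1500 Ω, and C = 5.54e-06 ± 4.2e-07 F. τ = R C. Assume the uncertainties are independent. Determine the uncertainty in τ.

Relative error in a monomial: (δτ/τ)² = Σ (nᵢ · δxᵢ/xᵢ)².
  (1·δR/R)² = (1×0.0811)² = 0.00657;  (1·δC/C)² = (1×0.0758)² = 0.00575
δτ/τ = √(0.0123) = 0.111
τ = 0.102 s, so δτ = 0.111 × 0.102 = 0.0114 s.

0.0114 s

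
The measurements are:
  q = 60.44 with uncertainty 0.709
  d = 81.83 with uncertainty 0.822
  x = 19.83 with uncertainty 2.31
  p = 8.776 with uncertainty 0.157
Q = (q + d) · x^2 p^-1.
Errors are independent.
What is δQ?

1490

Let u = q + d = 142.3. δu = √(δq² + δd²) = √(0.503 + 0.676) = 1.09, so δu/u = 0.00763.
Q is then a monomial in u, x, p:
δQ/Q = √((δu/u)² + (2·δx/x)² + (-1·δp/p)²) = √(5.82e-05 + 0.0543 + 0.000320) = 0.234
Q = 6375, so δQ = 0.234 × 6375 = 1490.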